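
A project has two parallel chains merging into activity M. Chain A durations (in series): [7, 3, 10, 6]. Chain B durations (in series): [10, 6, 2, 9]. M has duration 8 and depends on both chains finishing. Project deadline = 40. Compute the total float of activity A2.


Forward pass: ES(A2) = sum of predecessors on chain A = 7
EF = ES + duration = 7 + 3 = 10
Backward pass: LF(M) = deadline = 40; LS(M) = 40 - 8 = 32
LF(A2) = LS(M) - sum(successors on chain A) = 32 - 16 = 16
LS = LF - duration = 16 - 3 = 13
Total float = LS - ES = 13 - 7 = 6

6


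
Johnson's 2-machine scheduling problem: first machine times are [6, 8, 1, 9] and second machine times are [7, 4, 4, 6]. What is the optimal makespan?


Apply Johnson's rule:
  Group 1 (a <= b): [(3, 1, 4), (1, 6, 7)]
  Group 2 (a > b): [(4, 9, 6), (2, 8, 4)]
Optimal job order: [3, 1, 4, 2]
Schedule:
  Job 3: M1 done at 1, M2 done at 5
  Job 1: M1 done at 7, M2 done at 14
  Job 4: M1 done at 16, M2 done at 22
  Job 2: M1 done at 24, M2 done at 28
Makespan = 28

28


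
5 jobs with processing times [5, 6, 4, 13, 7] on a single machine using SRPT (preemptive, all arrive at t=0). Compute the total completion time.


Since all jobs arrive at t=0, SRPT equals SPT ordering.
SPT order: [4, 5, 6, 7, 13]
Completion times:
  Job 1: p=4, C=4
  Job 2: p=5, C=9
  Job 3: p=6, C=15
  Job 4: p=7, C=22
  Job 5: p=13, C=35
Total completion time = 4 + 9 + 15 + 22 + 35 = 85

85


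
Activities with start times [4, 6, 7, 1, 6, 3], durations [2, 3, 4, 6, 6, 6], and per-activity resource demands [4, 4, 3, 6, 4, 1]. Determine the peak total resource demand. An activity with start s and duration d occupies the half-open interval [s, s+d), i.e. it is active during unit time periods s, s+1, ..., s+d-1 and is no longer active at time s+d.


Each activity i is active on [start_i, start_i + duration_i).
Compute total resource usage per time slot:
  t=0: active resources = [], total = 0
  t=1: active resources = [6], total = 6
  t=2: active resources = [6], total = 6
  t=3: active resources = [6, 1], total = 7
  t=4: active resources = [4, 6, 1], total = 11
  t=5: active resources = [4, 6, 1], total = 11
  t=6: active resources = [4, 6, 4, 1], total = 15
  t=7: active resources = [4, 3, 4, 1], total = 12
  t=8: active resources = [4, 3, 4, 1], total = 12
  t=9: active resources = [3, 4], total = 7
  t=10: active resources = [3, 4], total = 7
  t=11: active resources = [4], total = 4
Peak resource demand = 15

15


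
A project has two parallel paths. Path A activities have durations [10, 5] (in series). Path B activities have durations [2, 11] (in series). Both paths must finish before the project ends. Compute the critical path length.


Path A total = 10 + 5 = 15
Path B total = 2 + 11 = 13
Critical path = longest path = max(15, 13) = 15

15


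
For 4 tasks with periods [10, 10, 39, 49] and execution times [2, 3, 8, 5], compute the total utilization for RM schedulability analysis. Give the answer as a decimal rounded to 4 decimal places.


Compute individual utilizations (exact fractions):
  Task 1: C/T = 2/10 = 1/5 (approx. 0.2)
  Task 2: C/T = 3/10 (approx. 0.3)
  Task 3: C/T = 8/39 (approx. 0.2051)
  Task 4: C/T = 5/49 (approx. 0.102)
Total utilization U = 1/5 + 3/10 + 8/39 + 5/49 = 3085/3822
Rounded to 4 decimal places: U = 0.8072
RM (Liu & Layland) bound for 4 tasks = 0.756828; compare with U = 3085/3822 (approx. 0.807169)
bound < U <= 1, so the RM sufficient condition is not met (inconclusive; an exact test such as response-time analysis is needed).

0.8072


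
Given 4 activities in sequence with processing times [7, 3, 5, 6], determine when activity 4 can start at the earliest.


Activity 4 starts after activities 1 through 3 complete.
Predecessor durations: [7, 3, 5]
ES = 7 + 3 + 5 = 15

15


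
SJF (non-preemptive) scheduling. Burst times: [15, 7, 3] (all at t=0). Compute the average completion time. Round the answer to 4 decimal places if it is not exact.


SJF order (ascending): [3, 7, 15]
Completion times:
  Job 1: burst=3, C=3
  Job 2: burst=7, C=10
  Job 3: burst=15, C=25
Average completion = 38/3 = 12.6667

12.6667


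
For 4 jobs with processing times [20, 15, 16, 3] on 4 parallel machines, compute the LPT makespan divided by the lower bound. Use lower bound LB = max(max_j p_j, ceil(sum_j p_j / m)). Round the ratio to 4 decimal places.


LPT order: [20, 16, 15, 3]
Machine loads after assignment: [20, 16, 15, 3]
LPT makespan = 20
Lower bound = max(max_job, ceil(total/4)) = max(20, 14) = 20
Ratio = 20 / 20 = 1.0

1.0


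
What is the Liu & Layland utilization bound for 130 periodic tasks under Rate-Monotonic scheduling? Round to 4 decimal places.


Compute 2^(1/130) = 1.0053461413
Subtract 1: 1.0053461413 - 1 = 0.0053461413
Multiply by n: 130 * 0.0053461413 = 0.6949983690
Round to 4 dp: 0.6950

0.6950


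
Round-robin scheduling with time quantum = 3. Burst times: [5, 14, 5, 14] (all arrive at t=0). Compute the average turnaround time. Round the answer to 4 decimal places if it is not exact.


Time quantum = 3
Execution trace:
  J1 runs 3 units, time = 3
  J2 runs 3 units, time = 6
  J3 runs 3 units, time = 9
  J4 runs 3 units, time = 12
  J1 runs 2 units, time = 14
  J2 runs 3 units, time = 17
  J3 runs 2 units, time = 19
  J4 runs 3 units, time = 22
  J2 runs 3 units, time = 25
  J4 runs 3 units, time = 28
  J2 runs 3 units, time = 31
  J4 runs 3 units, time = 34
  J2 runs 2 units, time = 36
  J4 runs 2 units, time = 38
Finish times: [14, 36, 19, 38]
Average turnaround = 107/4 = 26.75

26.75


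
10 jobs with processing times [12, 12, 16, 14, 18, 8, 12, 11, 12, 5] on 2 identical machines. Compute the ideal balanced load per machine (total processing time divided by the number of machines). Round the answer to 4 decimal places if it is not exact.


Total processing time = 12 + 12 + 16 + 14 + 18 + 8 + 12 + 11 + 12 + 5 = 120
Number of machines = 2
Ideal balanced load = 120 / 2 = 60.0

60.0


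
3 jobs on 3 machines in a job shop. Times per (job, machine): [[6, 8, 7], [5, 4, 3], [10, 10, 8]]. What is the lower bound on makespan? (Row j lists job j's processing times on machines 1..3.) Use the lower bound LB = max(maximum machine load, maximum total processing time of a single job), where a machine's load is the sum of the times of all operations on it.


Machine loads:
  Machine 1: 6 + 5 + 10 = 21
  Machine 2: 8 + 4 + 10 = 22
  Machine 3: 7 + 3 + 8 = 18
Max machine load = 22
Job totals:
  Job 1: 21
  Job 2: 12
  Job 3: 28
Max job total = 28
Lower bound = max(22, 28) = 28

28


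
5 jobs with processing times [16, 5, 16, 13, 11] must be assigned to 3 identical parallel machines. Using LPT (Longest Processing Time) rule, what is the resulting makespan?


Sort jobs in decreasing order (LPT): [16, 16, 13, 11, 5]
Assign each job to the least loaded machine:
  Machine 1: jobs [16, 5], load = 21
  Machine 2: jobs [16], load = 16
  Machine 3: jobs [13, 11], load = 24
Makespan = max load = 24

24


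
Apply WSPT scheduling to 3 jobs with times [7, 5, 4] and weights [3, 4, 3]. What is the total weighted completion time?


Compute p/w ratios and sort ascending (WSPT): [(5, 4), (4, 3), (7, 3)]
Compute weighted completion times:
  Job (p=5,w=4): C=5, w*C=4*5=20
  Job (p=4,w=3): C=9, w*C=3*9=27
  Job (p=7,w=3): C=16, w*C=3*16=48
Total weighted completion time = 95

95


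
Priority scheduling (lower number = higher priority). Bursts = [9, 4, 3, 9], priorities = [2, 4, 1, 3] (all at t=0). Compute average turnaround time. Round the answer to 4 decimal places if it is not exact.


Sort by priority (ascending = highest first):
Order: [(1, 3), (2, 9), (3, 9), (4, 4)]
Completion times:
  Priority 1, burst=3, C=3
  Priority 2, burst=9, C=12
  Priority 3, burst=9, C=21
  Priority 4, burst=4, C=25
Average turnaround = 61/4 = 15.25

15.25


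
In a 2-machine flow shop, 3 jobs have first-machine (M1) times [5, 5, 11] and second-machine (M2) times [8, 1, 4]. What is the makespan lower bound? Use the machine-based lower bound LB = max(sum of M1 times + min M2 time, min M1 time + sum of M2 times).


LB1 = sum(M1 times) + min(M2 times) = 21 + 1 = 22
LB2 = min(M1 times) + sum(M2 times) = 5 + 13 = 18
Lower bound = max(LB1, LB2) = max(22, 18) = 22

22


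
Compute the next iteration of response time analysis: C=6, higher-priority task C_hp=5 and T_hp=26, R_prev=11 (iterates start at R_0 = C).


R_next = C + ceil(R_prev / T_hp) * C_hp
ceil(11 / 26) = ceil(0.4231) = 1
Interference = 1 * 5 = 5
R_next = 6 + 5 = 11
R_next = R_prev, so the iteration has converged (response time = 11).

11


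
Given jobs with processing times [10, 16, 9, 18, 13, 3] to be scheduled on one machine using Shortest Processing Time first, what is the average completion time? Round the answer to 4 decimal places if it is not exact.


Sort jobs by processing time (SPT order): [3, 9, 10, 13, 16, 18]
Compute completion times sequentially:
  Job 1: processing = 3, completes at 3
  Job 2: processing = 9, completes at 12
  Job 3: processing = 10, completes at 22
  Job 4: processing = 13, completes at 35
  Job 5: processing = 16, completes at 51
  Job 6: processing = 18, completes at 69
Sum of completion times = 192
Average completion time = 192/6 = 32.0

32.0


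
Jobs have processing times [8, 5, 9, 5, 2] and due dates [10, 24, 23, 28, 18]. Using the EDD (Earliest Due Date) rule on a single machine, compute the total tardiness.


Sort by due date (EDD order): [(8, 10), (2, 18), (9, 23), (5, 24), (5, 28)]
Compute completion times and tardiness:
  Job 1: p=8, d=10, C=8, tardiness=max(0,8-10)=0
  Job 2: p=2, d=18, C=10, tardiness=max(0,10-18)=0
  Job 3: p=9, d=23, C=19, tardiness=max(0,19-23)=0
  Job 4: p=5, d=24, C=24, tardiness=max(0,24-24)=0
  Job 5: p=5, d=28, C=29, tardiness=max(0,29-28)=1
Total tardiness = 1

1


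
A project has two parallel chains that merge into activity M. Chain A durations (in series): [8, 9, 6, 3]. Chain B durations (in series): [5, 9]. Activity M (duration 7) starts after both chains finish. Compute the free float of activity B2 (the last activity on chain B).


ES(B2) = sum of predecessors on chain B = 5
EF(B2) = ES + duration = 5 + 9 = 14
Successor of B2 is M. ES(M) = max(sum(A), sum(B)) = max(26, 14) = 26
Free float = ES(successor) - EF(current) = 26 - 14 = 12

12


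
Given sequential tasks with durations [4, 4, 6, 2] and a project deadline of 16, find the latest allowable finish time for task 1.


LF(activity 1) = deadline - sum of successor durations
Successors: activities 2 through 4 with durations [4, 6, 2]
Sum of successor durations = 12
LF = 16 - 12 = 4

4


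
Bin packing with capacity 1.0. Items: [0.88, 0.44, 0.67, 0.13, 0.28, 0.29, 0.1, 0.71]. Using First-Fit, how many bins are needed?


Place items sequentially using First-Fit:
  Item 0.88 -> new Bin 1
  Item 0.44 -> new Bin 2
  Item 0.67 -> new Bin 3
  Item 0.13 -> Bin 2 (now 0.57)
  Item 0.28 -> Bin 2 (now 0.85)
  Item 0.29 -> Bin 3 (now 0.96)
  Item 0.1 -> Bin 1 (now 0.98)
  Item 0.71 -> new Bin 4
Total bins used = 4

4


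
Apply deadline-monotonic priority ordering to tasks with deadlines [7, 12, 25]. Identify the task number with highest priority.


Sort tasks by relative deadline (ascending):
  Task 1: deadline = 7
  Task 2: deadline = 12
  Task 3: deadline = 25
Priority order (highest first): [1, 2, 3]
Highest priority task = 1

1


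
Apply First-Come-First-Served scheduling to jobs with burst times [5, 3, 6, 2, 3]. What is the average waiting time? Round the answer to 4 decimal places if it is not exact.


FCFS order (as given): [5, 3, 6, 2, 3]
Waiting times:
  Job 1: wait = 0
  Job 2: wait = 5
  Job 3: wait = 8
  Job 4: wait = 14
  Job 5: wait = 16
Sum of waiting times = 43
Average waiting time = 43/5 = 8.6

8.6


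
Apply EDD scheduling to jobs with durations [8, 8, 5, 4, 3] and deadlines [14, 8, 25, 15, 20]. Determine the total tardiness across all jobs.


Sort by due date (EDD order): [(8, 8), (8, 14), (4, 15), (3, 20), (5, 25)]
Compute completion times and tardiness:
  Job 1: p=8, d=8, C=8, tardiness=max(0,8-8)=0
  Job 2: p=8, d=14, C=16, tardiness=max(0,16-14)=2
  Job 3: p=4, d=15, C=20, tardiness=max(0,20-15)=5
  Job 4: p=3, d=20, C=23, tardiness=max(0,23-20)=3
  Job 5: p=5, d=25, C=28, tardiness=max(0,28-25)=3
Total tardiness = 13

13


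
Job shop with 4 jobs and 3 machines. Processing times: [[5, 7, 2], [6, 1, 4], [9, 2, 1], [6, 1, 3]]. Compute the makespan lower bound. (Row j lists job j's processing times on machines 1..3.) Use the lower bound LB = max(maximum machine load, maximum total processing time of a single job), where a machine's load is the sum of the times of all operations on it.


Machine loads:
  Machine 1: 5 + 6 + 9 + 6 = 26
  Machine 2: 7 + 1 + 2 + 1 = 11
  Machine 3: 2 + 4 + 1 + 3 = 10
Max machine load = 26
Job totals:
  Job 1: 14
  Job 2: 11
  Job 3: 12
  Job 4: 10
Max job total = 14
Lower bound = max(26, 14) = 26

26


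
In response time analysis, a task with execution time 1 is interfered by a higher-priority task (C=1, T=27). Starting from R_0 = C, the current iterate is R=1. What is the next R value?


R_next = C + ceil(R_prev / T_hp) * C_hp
ceil(1 / 27) = ceil(0.037) = 1
Interference = 1 * 1 = 1
R_next = 1 + 1 = 2

2


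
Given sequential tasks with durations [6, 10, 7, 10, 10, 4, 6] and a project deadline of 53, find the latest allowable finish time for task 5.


LF(activity 5) = deadline - sum of successor durations
Successors: activities 6 through 7 with durations [4, 6]
Sum of successor durations = 10
LF = 53 - 10 = 43

43


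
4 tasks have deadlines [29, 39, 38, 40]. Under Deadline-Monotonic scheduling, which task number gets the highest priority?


Sort tasks by relative deadline (ascending):
  Task 1: deadline = 29
  Task 3: deadline = 38
  Task 2: deadline = 39
  Task 4: deadline = 40
Priority order (highest first): [1, 3, 2, 4]
Highest priority task = 1

1


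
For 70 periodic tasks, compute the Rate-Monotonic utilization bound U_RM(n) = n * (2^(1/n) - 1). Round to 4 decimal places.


Compute 2^(1/70) = 1.0099512906
Subtract 1: 1.0099512906 - 1 = 0.0099512906
Multiply by n: 70 * 0.0099512906 = 0.6965903420
Round to 4 dp: 0.6966

0.6966


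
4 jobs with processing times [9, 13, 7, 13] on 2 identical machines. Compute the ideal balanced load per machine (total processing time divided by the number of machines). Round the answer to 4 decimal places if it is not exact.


Total processing time = 9 + 13 + 7 + 13 = 42
Number of machines = 2
Ideal balanced load = 42 / 2 = 21.0

21.0


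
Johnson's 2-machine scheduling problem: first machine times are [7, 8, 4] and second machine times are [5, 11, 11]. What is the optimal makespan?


Apply Johnson's rule:
  Group 1 (a <= b): [(3, 4, 11), (2, 8, 11)]
  Group 2 (a > b): [(1, 7, 5)]
Optimal job order: [3, 2, 1]
Schedule:
  Job 3: M1 done at 4, M2 done at 15
  Job 2: M1 done at 12, M2 done at 26
  Job 1: M1 done at 19, M2 done at 31
Makespan = 31

31


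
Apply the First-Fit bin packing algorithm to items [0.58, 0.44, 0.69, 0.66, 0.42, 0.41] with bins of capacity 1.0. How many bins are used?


Place items sequentially using First-Fit:
  Item 0.58 -> new Bin 1
  Item 0.44 -> new Bin 2
  Item 0.69 -> new Bin 3
  Item 0.66 -> new Bin 4
  Item 0.42 -> Bin 1 (now 1.0)
  Item 0.41 -> Bin 2 (now 0.85)
Total bins used = 4

4


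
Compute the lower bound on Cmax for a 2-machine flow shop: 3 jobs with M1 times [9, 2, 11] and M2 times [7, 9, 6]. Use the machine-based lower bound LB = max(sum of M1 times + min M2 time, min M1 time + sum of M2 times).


LB1 = sum(M1 times) + min(M2 times) = 22 + 6 = 28
LB2 = min(M1 times) + sum(M2 times) = 2 + 22 = 24
Lower bound = max(LB1, LB2) = max(28, 24) = 28

28


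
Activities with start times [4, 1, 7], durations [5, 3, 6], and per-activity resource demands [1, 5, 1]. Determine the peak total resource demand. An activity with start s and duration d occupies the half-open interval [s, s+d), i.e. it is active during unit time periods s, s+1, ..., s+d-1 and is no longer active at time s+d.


Each activity i is active on [start_i, start_i + duration_i).
Compute total resource usage per time slot:
  t=0: active resources = [], total = 0
  t=1: active resources = [5], total = 5
  t=2: active resources = [5], total = 5
  t=3: active resources = [5], total = 5
  t=4: active resources = [1], total = 1
  t=5: active resources = [1], total = 1
  t=6: active resources = [1], total = 1
  t=7: active resources = [1, 1], total = 2
  t=8: active resources = [1, 1], total = 2
  t=9: active resources = [1], total = 1
  t=10: active resources = [1], total = 1
  t=11: active resources = [1], total = 1
  t=12: active resources = [1], total = 1
Peak resource demand = 5

5


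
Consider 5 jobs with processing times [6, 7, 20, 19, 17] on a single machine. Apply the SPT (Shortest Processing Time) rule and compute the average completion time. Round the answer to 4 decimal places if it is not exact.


Sort jobs by processing time (SPT order): [6, 7, 17, 19, 20]
Compute completion times sequentially:
  Job 1: processing = 6, completes at 6
  Job 2: processing = 7, completes at 13
  Job 3: processing = 17, completes at 30
  Job 4: processing = 19, completes at 49
  Job 5: processing = 20, completes at 69
Sum of completion times = 167
Average completion time = 167/5 = 33.4

33.4


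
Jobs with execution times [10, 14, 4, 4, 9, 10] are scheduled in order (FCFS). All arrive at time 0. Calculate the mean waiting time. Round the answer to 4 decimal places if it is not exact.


FCFS order (as given): [10, 14, 4, 4, 9, 10]
Waiting times:
  Job 1: wait = 0
  Job 2: wait = 10
  Job 3: wait = 24
  Job 4: wait = 28
  Job 5: wait = 32
  Job 6: wait = 41
Sum of waiting times = 135
Average waiting time = 135/6 = 22.5

22.5


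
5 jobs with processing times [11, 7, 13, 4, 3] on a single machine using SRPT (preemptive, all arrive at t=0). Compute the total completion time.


Since all jobs arrive at t=0, SRPT equals SPT ordering.
SPT order: [3, 4, 7, 11, 13]
Completion times:
  Job 1: p=3, C=3
  Job 2: p=4, C=7
  Job 3: p=7, C=14
  Job 4: p=11, C=25
  Job 5: p=13, C=38
Total completion time = 3 + 7 + 14 + 25 + 38 = 87

87


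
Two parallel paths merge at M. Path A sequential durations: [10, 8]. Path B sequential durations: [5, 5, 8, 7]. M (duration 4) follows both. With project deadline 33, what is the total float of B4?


Forward pass: ES(B4) = sum of predecessors on chain B = 18
EF = ES + duration = 18 + 7 = 25
Backward pass: LF(M) = deadline = 33; LS(M) = 33 - 4 = 29
LF(B4) = LS(M) - sum(successors on chain B) = 29 - 0 = 29
LS = LF - duration = 29 - 7 = 22
Total float = LS - ES = 22 - 18 = 4

4


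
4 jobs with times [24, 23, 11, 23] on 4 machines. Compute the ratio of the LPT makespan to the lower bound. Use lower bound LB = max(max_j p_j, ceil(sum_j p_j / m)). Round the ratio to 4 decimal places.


LPT order: [24, 23, 23, 11]
Machine loads after assignment: [24, 23, 23, 11]
LPT makespan = 24
Lower bound = max(max_job, ceil(total/4)) = max(24, 21) = 24
Ratio = 24 / 24 = 1.0

1.0


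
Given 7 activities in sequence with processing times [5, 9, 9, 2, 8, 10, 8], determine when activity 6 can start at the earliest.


Activity 6 starts after activities 1 through 5 complete.
Predecessor durations: [5, 9, 9, 2, 8]
ES = 5 + 9 + 9 + 2 + 8 = 33

33


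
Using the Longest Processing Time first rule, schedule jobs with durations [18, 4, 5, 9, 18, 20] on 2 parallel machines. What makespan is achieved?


Sort jobs in decreasing order (LPT): [20, 18, 18, 9, 5, 4]
Assign each job to the least loaded machine:
  Machine 1: jobs [20, 9, 5, 4], load = 38
  Machine 2: jobs [18, 18], load = 36
Makespan = max load = 38

38


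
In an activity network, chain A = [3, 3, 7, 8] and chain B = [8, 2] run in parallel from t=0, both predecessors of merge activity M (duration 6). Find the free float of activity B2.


ES(B2) = sum of predecessors on chain B = 8
EF(B2) = ES + duration = 8 + 2 = 10
Successor of B2 is M. ES(M) = max(sum(A), sum(B)) = max(21, 10) = 21
Free float = ES(successor) - EF(current) = 21 - 10 = 11

11


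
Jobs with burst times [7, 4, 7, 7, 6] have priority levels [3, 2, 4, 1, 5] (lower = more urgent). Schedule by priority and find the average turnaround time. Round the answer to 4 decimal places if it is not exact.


Sort by priority (ascending = highest first):
Order: [(1, 7), (2, 4), (3, 7), (4, 7), (5, 6)]
Completion times:
  Priority 1, burst=7, C=7
  Priority 2, burst=4, C=11
  Priority 3, burst=7, C=18
  Priority 4, burst=7, C=25
  Priority 5, burst=6, C=31
Average turnaround = 92/5 = 18.4

18.4


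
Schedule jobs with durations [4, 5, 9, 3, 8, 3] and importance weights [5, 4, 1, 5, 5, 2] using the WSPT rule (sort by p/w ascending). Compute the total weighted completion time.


Compute p/w ratios and sort ascending (WSPT): [(3, 5), (4, 5), (5, 4), (3, 2), (8, 5), (9, 1)]
Compute weighted completion times:
  Job (p=3,w=5): C=3, w*C=5*3=15
  Job (p=4,w=5): C=7, w*C=5*7=35
  Job (p=5,w=4): C=12, w*C=4*12=48
  Job (p=3,w=2): C=15, w*C=2*15=30
  Job (p=8,w=5): C=23, w*C=5*23=115
  Job (p=9,w=1): C=32, w*C=1*32=32
Total weighted completion time = 275

275


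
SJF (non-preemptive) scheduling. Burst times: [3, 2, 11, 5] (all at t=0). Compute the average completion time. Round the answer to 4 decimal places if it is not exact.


SJF order (ascending): [2, 3, 5, 11]
Completion times:
  Job 1: burst=2, C=2
  Job 2: burst=3, C=5
  Job 3: burst=5, C=10
  Job 4: burst=11, C=21
Average completion = 38/4 = 9.5

9.5


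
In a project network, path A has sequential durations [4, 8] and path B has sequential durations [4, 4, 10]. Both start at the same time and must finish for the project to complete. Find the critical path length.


Path A total = 4 + 8 = 12
Path B total = 4 + 4 + 10 = 18
Critical path = longest path = max(12, 18) = 18

18


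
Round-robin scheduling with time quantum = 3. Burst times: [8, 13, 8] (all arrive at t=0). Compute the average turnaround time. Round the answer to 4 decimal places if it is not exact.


Time quantum = 3
Execution trace:
  J1 runs 3 units, time = 3
  J2 runs 3 units, time = 6
  J3 runs 3 units, time = 9
  J1 runs 3 units, time = 12
  J2 runs 3 units, time = 15
  J3 runs 3 units, time = 18
  J1 runs 2 units, time = 20
  J2 runs 3 units, time = 23
  J3 runs 2 units, time = 25
  J2 runs 3 units, time = 28
  J2 runs 1 units, time = 29
Finish times: [20, 29, 25]
Average turnaround = 74/3 = 24.6667

24.6667


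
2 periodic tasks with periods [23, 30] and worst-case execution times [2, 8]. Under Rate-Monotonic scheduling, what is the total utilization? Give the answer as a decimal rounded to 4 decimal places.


Compute individual utilizations (exact fractions):
  Task 1: C/T = 2/23 (approx. 0.087)
  Task 2: C/T = 8/30 = 4/15 (approx. 0.2667)
Total utilization U = 2/23 + 4/15 = 122/345
Rounded to 4 decimal places: U = 0.3536
RM (Liu & Layland) bound for 2 tasks = 0.828427; compare with U = 122/345 (approx. 0.353623)
U <= bound, so schedulable by RM sufficient condition.

0.3536


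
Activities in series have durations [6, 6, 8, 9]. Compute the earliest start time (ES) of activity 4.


Activity 4 starts after activities 1 through 3 complete.
Predecessor durations: [6, 6, 8]
ES = 6 + 6 + 8 = 20

20


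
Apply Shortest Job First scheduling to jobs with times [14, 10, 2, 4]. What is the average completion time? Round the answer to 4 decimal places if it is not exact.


SJF order (ascending): [2, 4, 10, 14]
Completion times:
  Job 1: burst=2, C=2
  Job 2: burst=4, C=6
  Job 3: burst=10, C=16
  Job 4: burst=14, C=30
Average completion = 54/4 = 13.5

13.5


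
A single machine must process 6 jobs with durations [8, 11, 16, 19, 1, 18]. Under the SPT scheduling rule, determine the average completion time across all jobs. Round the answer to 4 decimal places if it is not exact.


Sort jobs by processing time (SPT order): [1, 8, 11, 16, 18, 19]
Compute completion times sequentially:
  Job 1: processing = 1, completes at 1
  Job 2: processing = 8, completes at 9
  Job 3: processing = 11, completes at 20
  Job 4: processing = 16, completes at 36
  Job 5: processing = 18, completes at 54
  Job 6: processing = 19, completes at 73
Sum of completion times = 193
Average completion time = 193/6 = 32.1667

32.1667


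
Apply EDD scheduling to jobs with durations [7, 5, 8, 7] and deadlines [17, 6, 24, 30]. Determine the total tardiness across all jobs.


Sort by due date (EDD order): [(5, 6), (7, 17), (8, 24), (7, 30)]
Compute completion times and tardiness:
  Job 1: p=5, d=6, C=5, tardiness=max(0,5-6)=0
  Job 2: p=7, d=17, C=12, tardiness=max(0,12-17)=0
  Job 3: p=8, d=24, C=20, tardiness=max(0,20-24)=0
  Job 4: p=7, d=30, C=27, tardiness=max(0,27-30)=0
Total tardiness = 0

0


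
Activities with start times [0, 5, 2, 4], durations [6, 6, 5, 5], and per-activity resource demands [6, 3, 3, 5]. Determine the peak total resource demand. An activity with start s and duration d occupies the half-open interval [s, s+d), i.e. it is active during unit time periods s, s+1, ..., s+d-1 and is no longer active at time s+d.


Each activity i is active on [start_i, start_i + duration_i).
Compute total resource usage per time slot:
  t=0: active resources = [6], total = 6
  t=1: active resources = [6], total = 6
  t=2: active resources = [6, 3], total = 9
  t=3: active resources = [6, 3], total = 9
  t=4: active resources = [6, 3, 5], total = 14
  t=5: active resources = [6, 3, 3, 5], total = 17
  t=6: active resources = [3, 3, 5], total = 11
  t=7: active resources = [3, 5], total = 8
  t=8: active resources = [3, 5], total = 8
  t=9: active resources = [3], total = 3
  t=10: active resources = [3], total = 3
Peak resource demand = 17

17


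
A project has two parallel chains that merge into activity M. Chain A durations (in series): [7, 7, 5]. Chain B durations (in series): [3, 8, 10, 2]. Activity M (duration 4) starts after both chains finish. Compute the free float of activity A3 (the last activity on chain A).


ES(A3) = sum of predecessors on chain A = 14
EF(A3) = ES + duration = 14 + 5 = 19
Successor of A3 is M. ES(M) = max(sum(A), sum(B)) = max(19, 23) = 23
Free float = ES(successor) - EF(current) = 23 - 19 = 4

4


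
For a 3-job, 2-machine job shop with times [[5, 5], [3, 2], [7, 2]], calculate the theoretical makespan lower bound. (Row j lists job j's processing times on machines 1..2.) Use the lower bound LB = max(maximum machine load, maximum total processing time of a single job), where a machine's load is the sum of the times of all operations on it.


Machine loads:
  Machine 1: 5 + 3 + 7 = 15
  Machine 2: 5 + 2 + 2 = 9
Max machine load = 15
Job totals:
  Job 1: 10
  Job 2: 5
  Job 3: 9
Max job total = 10
Lower bound = max(15, 10) = 15

15


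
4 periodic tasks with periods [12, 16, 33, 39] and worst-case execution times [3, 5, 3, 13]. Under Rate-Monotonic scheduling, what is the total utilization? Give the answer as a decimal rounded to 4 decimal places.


Compute individual utilizations (exact fractions):
  Task 1: C/T = 3/12 = 1/4 (approx. 0.25)
  Task 2: C/T = 5/16 (approx. 0.3125)
  Task 3: C/T = 3/33 = 1/11 (approx. 0.0909)
  Task 4: C/T = 13/39 = 1/3 (approx. 0.3333)
Total utilization U = 1/4 + 5/16 + 1/11 + 1/3 = 521/528
Rounded to 4 decimal places: U = 0.9867
RM (Liu & Layland) bound for 4 tasks = 0.756828; compare with U = 521/528 (approx. 0.986742)
bound < U <= 1, so the RM sufficient condition is not met (inconclusive; an exact test such as response-time analysis is needed).

0.9867


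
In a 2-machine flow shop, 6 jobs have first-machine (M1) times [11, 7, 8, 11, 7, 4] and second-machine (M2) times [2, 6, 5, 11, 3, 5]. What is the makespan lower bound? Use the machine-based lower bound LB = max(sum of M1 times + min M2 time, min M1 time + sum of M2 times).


LB1 = sum(M1 times) + min(M2 times) = 48 + 2 = 50
LB2 = min(M1 times) + sum(M2 times) = 4 + 32 = 36
Lower bound = max(LB1, LB2) = max(50, 36) = 50

50


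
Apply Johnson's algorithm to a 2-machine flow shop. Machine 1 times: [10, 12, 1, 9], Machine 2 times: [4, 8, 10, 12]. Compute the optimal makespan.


Apply Johnson's rule:
  Group 1 (a <= b): [(3, 1, 10), (4, 9, 12)]
  Group 2 (a > b): [(2, 12, 8), (1, 10, 4)]
Optimal job order: [3, 4, 2, 1]
Schedule:
  Job 3: M1 done at 1, M2 done at 11
  Job 4: M1 done at 10, M2 done at 23
  Job 2: M1 done at 22, M2 done at 31
  Job 1: M1 done at 32, M2 done at 36
Makespan = 36

36


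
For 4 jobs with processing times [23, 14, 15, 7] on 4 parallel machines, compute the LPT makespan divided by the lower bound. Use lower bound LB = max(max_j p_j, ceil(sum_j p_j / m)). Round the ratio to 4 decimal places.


LPT order: [23, 15, 14, 7]
Machine loads after assignment: [23, 15, 14, 7]
LPT makespan = 23
Lower bound = max(max_job, ceil(total/4)) = max(23, 15) = 23
Ratio = 23 / 23 = 1.0

1.0


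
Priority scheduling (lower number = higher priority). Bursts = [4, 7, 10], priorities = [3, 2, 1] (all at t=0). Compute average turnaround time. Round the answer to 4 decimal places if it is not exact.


Sort by priority (ascending = highest first):
Order: [(1, 10), (2, 7), (3, 4)]
Completion times:
  Priority 1, burst=10, C=10
  Priority 2, burst=7, C=17
  Priority 3, burst=4, C=21
Average turnaround = 48/3 = 16.0

16.0


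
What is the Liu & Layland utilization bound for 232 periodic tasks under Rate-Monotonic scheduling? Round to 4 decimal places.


Compute 2^(1/232) = 1.0029921710
Subtract 1: 1.0029921710 - 1 = 0.0029921710
Multiply by n: 232 * 0.0029921710 = 0.6941836720
Round to 4 dp: 0.6942

0.6942


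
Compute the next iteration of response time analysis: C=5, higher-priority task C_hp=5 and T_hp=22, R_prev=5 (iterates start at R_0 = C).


R_next = C + ceil(R_prev / T_hp) * C_hp
ceil(5 / 22) = ceil(0.2273) = 1
Interference = 1 * 5 = 5
R_next = 5 + 5 = 10

10


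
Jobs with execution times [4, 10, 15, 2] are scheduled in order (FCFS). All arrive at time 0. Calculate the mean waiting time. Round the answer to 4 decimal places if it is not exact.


FCFS order (as given): [4, 10, 15, 2]
Waiting times:
  Job 1: wait = 0
  Job 2: wait = 4
  Job 3: wait = 14
  Job 4: wait = 29
Sum of waiting times = 47
Average waiting time = 47/4 = 11.75

11.75


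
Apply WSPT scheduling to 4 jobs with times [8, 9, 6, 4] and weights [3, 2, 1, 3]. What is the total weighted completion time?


Compute p/w ratios and sort ascending (WSPT): [(4, 3), (8, 3), (9, 2), (6, 1)]
Compute weighted completion times:
  Job (p=4,w=3): C=4, w*C=3*4=12
  Job (p=8,w=3): C=12, w*C=3*12=36
  Job (p=9,w=2): C=21, w*C=2*21=42
  Job (p=6,w=1): C=27, w*C=1*27=27
Total weighted completion time = 117

117


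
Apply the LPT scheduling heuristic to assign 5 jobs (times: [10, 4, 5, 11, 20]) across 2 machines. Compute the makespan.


Sort jobs in decreasing order (LPT): [20, 11, 10, 5, 4]
Assign each job to the least loaded machine:
  Machine 1: jobs [20, 5], load = 25
  Machine 2: jobs [11, 10, 4], load = 25
Makespan = max load = 25

25


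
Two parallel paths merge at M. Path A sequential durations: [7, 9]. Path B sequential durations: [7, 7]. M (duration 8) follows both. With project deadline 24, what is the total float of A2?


Forward pass: ES(A2) = sum of predecessors on chain A = 7
EF = ES + duration = 7 + 9 = 16
Backward pass: LF(M) = deadline = 24; LS(M) = 24 - 8 = 16
LF(A2) = LS(M) - sum(successors on chain A) = 16 - 0 = 16
LS = LF - duration = 16 - 9 = 7
Total float = LS - ES = 7 - 7 = 0

0


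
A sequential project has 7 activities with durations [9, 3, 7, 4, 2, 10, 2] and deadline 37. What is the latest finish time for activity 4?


LF(activity 4) = deadline - sum of successor durations
Successors: activities 5 through 7 with durations [2, 10, 2]
Sum of successor durations = 14
LF = 37 - 14 = 23

23


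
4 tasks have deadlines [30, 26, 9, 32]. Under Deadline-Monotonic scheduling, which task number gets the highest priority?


Sort tasks by relative deadline (ascending):
  Task 3: deadline = 9
  Task 2: deadline = 26
  Task 1: deadline = 30
  Task 4: deadline = 32
Priority order (highest first): [3, 2, 1, 4]
Highest priority task = 3

3


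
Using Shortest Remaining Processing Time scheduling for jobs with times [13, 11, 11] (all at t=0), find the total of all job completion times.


Since all jobs arrive at t=0, SRPT equals SPT ordering.
SPT order: [11, 11, 13]
Completion times:
  Job 1: p=11, C=11
  Job 2: p=11, C=22
  Job 3: p=13, C=35
Total completion time = 11 + 22 + 35 = 68

68


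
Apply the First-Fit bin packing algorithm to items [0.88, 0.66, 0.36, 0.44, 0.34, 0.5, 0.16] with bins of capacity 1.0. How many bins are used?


Place items sequentially using First-Fit:
  Item 0.88 -> new Bin 1
  Item 0.66 -> new Bin 2
  Item 0.36 -> new Bin 3
  Item 0.44 -> Bin 3 (now 0.8)
  Item 0.34 -> Bin 2 (now 1.0)
  Item 0.5 -> new Bin 4
  Item 0.16 -> Bin 3 (now 0.96)
Total bins used = 4

4


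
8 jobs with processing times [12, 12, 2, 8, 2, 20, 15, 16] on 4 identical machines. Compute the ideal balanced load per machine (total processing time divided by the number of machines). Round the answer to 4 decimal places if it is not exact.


Total processing time = 12 + 12 + 2 + 8 + 2 + 20 + 15 + 16 = 87
Number of machines = 4
Ideal balanced load = 87 / 4 = 21.75

21.75


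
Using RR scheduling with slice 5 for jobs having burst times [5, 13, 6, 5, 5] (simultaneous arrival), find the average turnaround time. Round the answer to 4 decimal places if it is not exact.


Time quantum = 5
Execution trace:
  J1 runs 5 units, time = 5
  J2 runs 5 units, time = 10
  J3 runs 5 units, time = 15
  J4 runs 5 units, time = 20
  J5 runs 5 units, time = 25
  J2 runs 5 units, time = 30
  J3 runs 1 units, time = 31
  J2 runs 3 units, time = 34
Finish times: [5, 34, 31, 20, 25]
Average turnaround = 115/5 = 23.0

23.0


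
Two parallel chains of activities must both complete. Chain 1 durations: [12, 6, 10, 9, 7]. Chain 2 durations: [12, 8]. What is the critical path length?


Path A total = 12 + 6 + 10 + 9 + 7 = 44
Path B total = 12 + 8 = 20
Critical path = longest path = max(44, 20) = 44

44


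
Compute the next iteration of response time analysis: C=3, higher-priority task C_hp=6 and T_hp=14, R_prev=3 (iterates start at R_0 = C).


R_next = C + ceil(R_prev / T_hp) * C_hp
ceil(3 / 14) = ceil(0.2143) = 1
Interference = 1 * 6 = 6
R_next = 3 + 6 = 9

9


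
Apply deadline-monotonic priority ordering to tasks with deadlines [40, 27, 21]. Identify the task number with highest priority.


Sort tasks by relative deadline (ascending):
  Task 3: deadline = 21
  Task 2: deadline = 27
  Task 1: deadline = 40
Priority order (highest first): [3, 2, 1]
Highest priority task = 3

3


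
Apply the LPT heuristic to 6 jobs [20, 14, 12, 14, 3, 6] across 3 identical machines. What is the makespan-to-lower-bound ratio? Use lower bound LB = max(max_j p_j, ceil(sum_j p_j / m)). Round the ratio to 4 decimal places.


LPT order: [20, 14, 14, 12, 6, 3]
Machine loads after assignment: [23, 26, 20]
LPT makespan = 26
Lower bound = max(max_job, ceil(total/3)) = max(20, 23) = 23
Ratio = 26 / 23 = 1.1304

1.1304


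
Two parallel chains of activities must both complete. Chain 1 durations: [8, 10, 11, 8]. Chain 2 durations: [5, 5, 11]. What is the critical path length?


Path A total = 8 + 10 + 11 + 8 = 37
Path B total = 5 + 5 + 11 = 21
Critical path = longest path = max(37, 21) = 37

37


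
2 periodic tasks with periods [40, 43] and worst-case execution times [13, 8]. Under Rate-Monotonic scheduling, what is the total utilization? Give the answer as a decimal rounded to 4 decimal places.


Compute individual utilizations (exact fractions):
  Task 1: C/T = 13/40 (approx. 0.325)
  Task 2: C/T = 8/43 (approx. 0.186)
Total utilization U = 13/40 + 8/43 = 879/1720
Rounded to 4 decimal places: U = 0.5110
RM (Liu & Layland) bound for 2 tasks = 0.828427; compare with U = 879/1720 (approx. 0.511047)
U <= bound, so schedulable by RM sufficient condition.

0.5110


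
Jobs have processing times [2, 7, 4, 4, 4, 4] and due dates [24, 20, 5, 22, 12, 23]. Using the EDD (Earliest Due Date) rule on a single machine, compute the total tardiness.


Sort by due date (EDD order): [(4, 5), (4, 12), (7, 20), (4, 22), (4, 23), (2, 24)]
Compute completion times and tardiness:
  Job 1: p=4, d=5, C=4, tardiness=max(0,4-5)=0
  Job 2: p=4, d=12, C=8, tardiness=max(0,8-12)=0
  Job 3: p=7, d=20, C=15, tardiness=max(0,15-20)=0
  Job 4: p=4, d=22, C=19, tardiness=max(0,19-22)=0
  Job 5: p=4, d=23, C=23, tardiness=max(0,23-23)=0
  Job 6: p=2, d=24, C=25, tardiness=max(0,25-24)=1
Total tardiness = 1

1


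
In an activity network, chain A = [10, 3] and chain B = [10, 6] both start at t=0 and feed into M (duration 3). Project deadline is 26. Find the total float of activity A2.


Forward pass: ES(A2) = sum of predecessors on chain A = 10
EF = ES + duration = 10 + 3 = 13
Backward pass: LF(M) = deadline = 26; LS(M) = 26 - 3 = 23
LF(A2) = LS(M) - sum(successors on chain A) = 23 - 0 = 23
LS = LF - duration = 23 - 3 = 20
Total float = LS - ES = 20 - 10 = 10

10


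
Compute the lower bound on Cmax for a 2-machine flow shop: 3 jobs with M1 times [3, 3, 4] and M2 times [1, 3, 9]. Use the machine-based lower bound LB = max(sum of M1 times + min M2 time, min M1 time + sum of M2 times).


LB1 = sum(M1 times) + min(M2 times) = 10 + 1 = 11
LB2 = min(M1 times) + sum(M2 times) = 3 + 13 = 16
Lower bound = max(LB1, LB2) = max(11, 16) = 16

16


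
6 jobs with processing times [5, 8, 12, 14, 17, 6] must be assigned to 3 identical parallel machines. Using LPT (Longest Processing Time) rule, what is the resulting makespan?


Sort jobs in decreasing order (LPT): [17, 14, 12, 8, 6, 5]
Assign each job to the least loaded machine:
  Machine 1: jobs [17, 5], load = 22
  Machine 2: jobs [14, 6], load = 20
  Machine 3: jobs [12, 8], load = 20
Makespan = max load = 22

22


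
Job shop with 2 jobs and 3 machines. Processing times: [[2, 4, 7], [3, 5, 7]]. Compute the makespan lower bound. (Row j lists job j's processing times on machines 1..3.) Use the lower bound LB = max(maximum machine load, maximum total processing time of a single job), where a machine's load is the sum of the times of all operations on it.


Machine loads:
  Machine 1: 2 + 3 = 5
  Machine 2: 4 + 5 = 9
  Machine 3: 7 + 7 = 14
Max machine load = 14
Job totals:
  Job 1: 13
  Job 2: 15
Max job total = 15
Lower bound = max(14, 15) = 15

15


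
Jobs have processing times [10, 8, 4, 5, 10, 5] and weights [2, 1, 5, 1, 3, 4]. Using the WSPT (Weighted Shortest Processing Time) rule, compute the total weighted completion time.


Compute p/w ratios and sort ascending (WSPT): [(4, 5), (5, 4), (10, 3), (10, 2), (5, 1), (8, 1)]
Compute weighted completion times:
  Job (p=4,w=5): C=4, w*C=5*4=20
  Job (p=5,w=4): C=9, w*C=4*9=36
  Job (p=10,w=3): C=19, w*C=3*19=57
  Job (p=10,w=2): C=29, w*C=2*29=58
  Job (p=5,w=1): C=34, w*C=1*34=34
  Job (p=8,w=1): C=42, w*C=1*42=42
Total weighted completion time = 247

247


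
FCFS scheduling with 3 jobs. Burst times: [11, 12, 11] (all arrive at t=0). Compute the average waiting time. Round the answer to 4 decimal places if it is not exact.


FCFS order (as given): [11, 12, 11]
Waiting times:
  Job 1: wait = 0
  Job 2: wait = 11
  Job 3: wait = 23
Sum of waiting times = 34
Average waiting time = 34/3 = 11.3333

11.3333


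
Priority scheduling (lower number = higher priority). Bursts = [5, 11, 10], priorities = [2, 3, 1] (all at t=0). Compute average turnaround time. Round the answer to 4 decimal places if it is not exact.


Sort by priority (ascending = highest first):
Order: [(1, 10), (2, 5), (3, 11)]
Completion times:
  Priority 1, burst=10, C=10
  Priority 2, burst=5, C=15
  Priority 3, burst=11, C=26
Average turnaround = 51/3 = 17.0

17.0


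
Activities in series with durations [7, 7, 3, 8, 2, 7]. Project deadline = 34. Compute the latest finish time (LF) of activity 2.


LF(activity 2) = deadline - sum of successor durations
Successors: activities 3 through 6 with durations [3, 8, 2, 7]
Sum of successor durations = 20
LF = 34 - 20 = 14

14
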